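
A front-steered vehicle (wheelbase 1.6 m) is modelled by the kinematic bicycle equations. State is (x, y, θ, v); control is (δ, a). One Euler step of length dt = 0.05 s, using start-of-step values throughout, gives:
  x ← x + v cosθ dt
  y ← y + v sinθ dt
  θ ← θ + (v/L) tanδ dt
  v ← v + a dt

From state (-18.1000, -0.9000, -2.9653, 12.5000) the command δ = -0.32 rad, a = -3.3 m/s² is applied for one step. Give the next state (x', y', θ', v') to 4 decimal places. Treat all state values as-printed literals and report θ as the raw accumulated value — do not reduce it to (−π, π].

x' = -18.1000 + 12.5000·cos(-2.9653)·0.05 = -18.7153
y' = -0.9000 + 12.5000·sin(-2.9653)·0.05 = -1.0096
θ' = -2.9653 + (12.5000/1.6)·tan(-0.32)·0.05 = -3.0947
v' = 12.5000 − 3.3000·0.05 = 12.3350

(-18.7153, -1.0096, -3.0947, 12.3350)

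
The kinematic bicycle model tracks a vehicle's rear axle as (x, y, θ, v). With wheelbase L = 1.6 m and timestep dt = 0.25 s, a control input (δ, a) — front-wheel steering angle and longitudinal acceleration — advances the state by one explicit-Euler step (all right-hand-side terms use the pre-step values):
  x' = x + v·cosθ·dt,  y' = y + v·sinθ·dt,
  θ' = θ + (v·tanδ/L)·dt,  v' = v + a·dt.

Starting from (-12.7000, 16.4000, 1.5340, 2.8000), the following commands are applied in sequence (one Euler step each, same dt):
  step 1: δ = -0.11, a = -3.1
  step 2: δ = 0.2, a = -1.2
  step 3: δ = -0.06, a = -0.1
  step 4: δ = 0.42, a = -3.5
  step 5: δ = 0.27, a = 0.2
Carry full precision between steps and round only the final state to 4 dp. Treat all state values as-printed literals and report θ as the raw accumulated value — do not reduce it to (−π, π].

(-12.6232, 18.6654, 1.6879, 0.8750)

after step 1 (δ=-0.11, a=-3.1): (-12.674248, 17.099526, 1.485680, 2.025000)
after step 2 (δ=0.2, a=-1.2): (-12.631210, 17.603943, 1.549819, 1.725000)
after step 3 (δ=-0.06, a=-0.1): (-12.622164, 18.035099, 1.533627, 1.700000)
after step 4 (δ=0.42, a=-3.5): (-12.606371, 18.459805, 1.652248, 0.825000)
after step 5 (δ=0.27, a=0.2): (-12.623152, 18.665371, 1.687924, 0.875000)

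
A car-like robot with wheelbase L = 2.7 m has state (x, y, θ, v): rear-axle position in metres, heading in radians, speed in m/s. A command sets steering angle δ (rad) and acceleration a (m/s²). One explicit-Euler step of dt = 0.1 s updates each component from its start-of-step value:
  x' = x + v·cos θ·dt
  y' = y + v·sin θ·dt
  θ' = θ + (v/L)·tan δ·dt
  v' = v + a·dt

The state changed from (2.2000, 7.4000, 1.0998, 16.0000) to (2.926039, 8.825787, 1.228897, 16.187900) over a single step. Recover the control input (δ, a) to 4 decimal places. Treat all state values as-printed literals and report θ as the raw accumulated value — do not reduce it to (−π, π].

δ = 0.2145, a = 1.8790

a = (v'−v)/dt = (0.187900)/0.1 = 1.8790
Δθ = θ'−θ = 0.129097;  (v·dt/L) = 16.0000·0.1/2.7 = 0.592593
tan δ = Δθ·L/(v·dt) = 0.217851  →  δ = 0.2145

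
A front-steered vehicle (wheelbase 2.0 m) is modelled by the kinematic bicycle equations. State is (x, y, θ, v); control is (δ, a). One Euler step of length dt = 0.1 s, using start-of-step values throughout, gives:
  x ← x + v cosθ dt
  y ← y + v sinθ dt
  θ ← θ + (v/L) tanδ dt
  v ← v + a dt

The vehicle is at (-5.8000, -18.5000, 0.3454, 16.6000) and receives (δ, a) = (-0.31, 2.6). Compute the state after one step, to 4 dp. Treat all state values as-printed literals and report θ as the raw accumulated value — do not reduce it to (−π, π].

(-4.2380, -17.9380, 0.0795, 16.8600)

x' = -5.8000 + 16.6000·cos(0.3454)·0.1 = -4.2380
y' = -18.5000 + 16.6000·sin(0.3454)·0.1 = -17.9380
θ' = 0.3454 + (16.6000/2.0)·tan(-0.31)·0.1 = 0.0795
v' = 16.6000 + 2.6000·0.1 = 16.8600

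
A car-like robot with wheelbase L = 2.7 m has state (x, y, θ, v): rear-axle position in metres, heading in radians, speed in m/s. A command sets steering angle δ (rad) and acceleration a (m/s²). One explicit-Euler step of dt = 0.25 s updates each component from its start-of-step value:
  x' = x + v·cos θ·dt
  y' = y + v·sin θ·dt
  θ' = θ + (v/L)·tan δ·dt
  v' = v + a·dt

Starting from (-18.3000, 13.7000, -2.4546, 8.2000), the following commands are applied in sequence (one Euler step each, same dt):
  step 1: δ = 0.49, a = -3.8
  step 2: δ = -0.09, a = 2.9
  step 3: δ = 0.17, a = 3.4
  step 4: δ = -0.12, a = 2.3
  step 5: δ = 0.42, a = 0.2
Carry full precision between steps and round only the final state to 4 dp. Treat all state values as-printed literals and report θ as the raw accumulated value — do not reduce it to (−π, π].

after step 1 (δ=0.49, a=-3.8): (-19.884971, 12.399859, -2.049620, 7.250000)
after step 2 (δ=-0.09, a=2.9): (-20.720055, 10.791198, -2.110200, 7.975000)
after step 3 (δ=0.17, a=3.4): (-21.744094, 9.080531, -1.983445, 8.825000)
after step 4 (δ=-0.12, a=2.3): (-22.628881, 7.059469, -2.081974, 9.400000)
after step 5 (δ=0.42, a=0.2): (-23.778511, 5.009871, -1.693290, 9.450000)

(-23.7785, 5.0099, -1.6933, 9.4500)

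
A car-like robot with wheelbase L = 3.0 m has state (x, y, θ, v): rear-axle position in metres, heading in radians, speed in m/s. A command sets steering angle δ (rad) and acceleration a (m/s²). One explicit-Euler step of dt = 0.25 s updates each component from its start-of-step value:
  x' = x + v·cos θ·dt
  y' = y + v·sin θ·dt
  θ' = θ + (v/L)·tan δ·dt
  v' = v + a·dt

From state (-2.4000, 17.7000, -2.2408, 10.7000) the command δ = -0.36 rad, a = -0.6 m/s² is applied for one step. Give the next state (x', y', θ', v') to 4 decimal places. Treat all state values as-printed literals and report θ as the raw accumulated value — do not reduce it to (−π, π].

(-4.0611, 15.6033, -2.5764, 10.5500)

x' = -2.4000 + 10.7000·cos(-2.2408)·0.25 = -4.0611
y' = 17.7000 + 10.7000·sin(-2.2408)·0.25 = 15.6033
θ' = -2.2408 + (10.7000/3.0)·tan(-0.36)·0.25 = -2.5764
v' = 10.7000 − 0.6000·0.25 = 10.5500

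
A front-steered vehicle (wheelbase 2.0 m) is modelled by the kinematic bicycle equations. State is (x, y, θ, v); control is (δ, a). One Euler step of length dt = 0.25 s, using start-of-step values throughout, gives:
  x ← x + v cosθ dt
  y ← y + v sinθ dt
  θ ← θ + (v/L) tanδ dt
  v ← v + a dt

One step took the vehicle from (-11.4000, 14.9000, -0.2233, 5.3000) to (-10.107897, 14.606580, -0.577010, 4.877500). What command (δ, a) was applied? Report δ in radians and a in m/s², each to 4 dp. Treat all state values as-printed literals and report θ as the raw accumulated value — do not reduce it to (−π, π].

δ = -0.4904, a = -1.6900

a = (v'−v)/dt = (-0.422500)/0.25 = -1.6900
Δθ = θ'−θ = -0.353710;  (v·dt/L) = 5.3000·0.25/2.0 = 0.662500
tan δ = Δθ·L/(v·dt) = -0.533902  →  δ = -0.4904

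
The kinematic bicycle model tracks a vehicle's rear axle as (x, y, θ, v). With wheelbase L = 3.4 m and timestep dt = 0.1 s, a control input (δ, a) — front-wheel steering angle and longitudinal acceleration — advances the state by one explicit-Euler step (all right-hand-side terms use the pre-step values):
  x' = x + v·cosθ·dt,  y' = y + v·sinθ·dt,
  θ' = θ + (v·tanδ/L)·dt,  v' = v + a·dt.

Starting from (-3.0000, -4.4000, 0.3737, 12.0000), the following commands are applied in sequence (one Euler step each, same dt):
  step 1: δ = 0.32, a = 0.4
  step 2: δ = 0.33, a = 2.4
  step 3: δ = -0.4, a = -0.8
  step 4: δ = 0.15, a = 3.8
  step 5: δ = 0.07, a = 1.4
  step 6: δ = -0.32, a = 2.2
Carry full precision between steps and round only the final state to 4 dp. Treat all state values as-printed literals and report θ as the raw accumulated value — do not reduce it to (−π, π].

after step 1 (δ=0.32, a=0.4): (-1.882820, -3.961925, 0.490661, 12.040000)
after step 2 (δ=0.33, a=2.4): (-0.820866, -3.394589, 0.611955, 12.280000)
after step 3 (δ=-0.4, a=-0.8): (0.184284, -2.689142, 0.459252, 12.200000)
after step 4 (δ=0.15, a=3.8): (1.277873, -2.148343, 0.513483, 12.580000)
after step 5 (δ=0.07, a=1.4): (2.373640, -1.530395, 0.539425, 12.720000)
after step 6 (δ=-0.32, a=2.2): (3.465021, -0.877041, 0.415447, 12.940000)

(3.4650, -0.8770, 0.4154, 12.9400)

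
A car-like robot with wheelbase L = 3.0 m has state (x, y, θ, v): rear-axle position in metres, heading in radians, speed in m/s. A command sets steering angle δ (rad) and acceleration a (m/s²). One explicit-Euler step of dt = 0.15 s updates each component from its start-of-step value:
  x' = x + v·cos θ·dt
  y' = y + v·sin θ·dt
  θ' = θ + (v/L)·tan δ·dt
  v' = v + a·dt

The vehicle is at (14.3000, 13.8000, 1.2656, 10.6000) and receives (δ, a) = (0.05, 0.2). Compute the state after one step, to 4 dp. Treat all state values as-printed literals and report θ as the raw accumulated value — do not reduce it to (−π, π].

(14.7778, 15.3165, 1.2921, 10.6300)

x' = 14.3000 + 10.6000·cos(1.2656)·0.15 = 14.7778
y' = 13.8000 + 10.6000·sin(1.2656)·0.15 = 15.3165
θ' = 1.2656 + (10.6000/3.0)·tan(0.05)·0.15 = 1.2921
v' = 10.6000 + 0.2000·0.15 = 10.6300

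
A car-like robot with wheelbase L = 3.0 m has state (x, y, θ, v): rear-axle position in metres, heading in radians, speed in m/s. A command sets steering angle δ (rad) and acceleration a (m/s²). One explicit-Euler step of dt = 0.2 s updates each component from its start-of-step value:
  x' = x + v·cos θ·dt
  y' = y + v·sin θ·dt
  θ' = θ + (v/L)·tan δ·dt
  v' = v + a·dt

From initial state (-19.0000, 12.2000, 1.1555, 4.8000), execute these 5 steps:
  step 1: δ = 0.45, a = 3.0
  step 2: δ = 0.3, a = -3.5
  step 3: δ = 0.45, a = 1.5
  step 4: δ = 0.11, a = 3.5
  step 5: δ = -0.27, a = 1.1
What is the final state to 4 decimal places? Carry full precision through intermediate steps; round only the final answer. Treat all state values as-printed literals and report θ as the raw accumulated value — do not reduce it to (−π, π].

(-18.2406, 17.1906, 1.5044, 5.9200)

after step 1 (δ=0.45, a=3.0): (-18.612677, 13.078397, 1.310078, 5.400000)
after step 2 (δ=0.3, a=-3.5): (-18.334280, 14.121898, 1.421439, 4.700000)
after step 3 (δ=0.45, a=1.5): (-18.194406, 15.051433, 1.572796, 5.000000)
after step 4 (δ=0.11, a=3.5): (-18.196405, 16.051431, 1.609611, 5.700000)
after step 5 (δ=-0.27, a=1.1): (-18.240643, 17.190572, 1.504443, 5.920000)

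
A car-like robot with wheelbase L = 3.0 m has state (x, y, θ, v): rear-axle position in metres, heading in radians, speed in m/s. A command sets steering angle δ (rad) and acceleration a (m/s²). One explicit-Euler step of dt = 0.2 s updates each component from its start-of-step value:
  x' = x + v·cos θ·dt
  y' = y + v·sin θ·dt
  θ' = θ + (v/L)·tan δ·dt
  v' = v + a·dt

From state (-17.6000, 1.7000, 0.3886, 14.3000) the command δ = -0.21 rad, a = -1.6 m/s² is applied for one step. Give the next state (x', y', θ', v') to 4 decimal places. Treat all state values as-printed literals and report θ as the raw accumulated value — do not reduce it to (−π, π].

(-14.9532, 2.7836, 0.1854, 13.9800)

x' = -17.6000 + 14.3000·cos(0.3886)·0.2 = -14.9532
y' = 1.7000 + 14.3000·sin(0.3886)·0.2 = 2.7836
θ' = 0.3886 + (14.3000/3.0)·tan(-0.21)·0.2 = 0.1854
v' = 14.3000 − 1.6000·0.2 = 13.9800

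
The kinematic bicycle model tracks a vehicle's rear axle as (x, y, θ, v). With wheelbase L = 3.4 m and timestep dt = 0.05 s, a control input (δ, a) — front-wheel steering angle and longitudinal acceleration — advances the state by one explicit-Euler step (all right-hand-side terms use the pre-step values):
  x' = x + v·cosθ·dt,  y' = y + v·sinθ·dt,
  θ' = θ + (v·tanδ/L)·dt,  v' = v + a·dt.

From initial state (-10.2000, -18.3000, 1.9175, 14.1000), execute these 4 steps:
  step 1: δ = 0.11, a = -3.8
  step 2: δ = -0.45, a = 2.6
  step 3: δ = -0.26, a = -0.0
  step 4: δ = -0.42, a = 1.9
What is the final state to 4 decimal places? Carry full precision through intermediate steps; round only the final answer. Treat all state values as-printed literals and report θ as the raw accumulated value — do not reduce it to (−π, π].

after step 1 (δ=0.11, a=-3.8): (-10.439559, -17.636949, 1.940401, 13.910000)
after step 2 (δ=-0.45, a=2.6): (-10.690806, -16.988416, 1.841588, 14.040000)
after step 3 (δ=-0.26, a=-0.0): (-10.878587, -16.311997, 1.786662, 14.040000)
after step 4 (δ=-0.42, a=1.9): (-11.028951, -15.626290, 1.694458, 14.135000)

(-11.0290, -15.6263, 1.6945, 14.1350)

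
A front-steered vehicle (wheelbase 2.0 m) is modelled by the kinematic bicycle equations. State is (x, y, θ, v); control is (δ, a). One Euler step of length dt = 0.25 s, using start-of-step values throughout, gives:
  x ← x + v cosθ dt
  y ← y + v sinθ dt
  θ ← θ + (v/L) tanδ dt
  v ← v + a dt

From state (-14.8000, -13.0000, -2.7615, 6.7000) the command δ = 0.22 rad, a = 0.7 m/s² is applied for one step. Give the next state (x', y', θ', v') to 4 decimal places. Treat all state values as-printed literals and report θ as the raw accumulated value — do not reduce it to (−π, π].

(-16.3555, -13.6214, -2.5742, 6.8750)

x' = -14.8000 + 6.7000·cos(-2.7615)·0.25 = -16.3555
y' = -13.0000 + 6.7000·sin(-2.7615)·0.25 = -13.6214
θ' = -2.7615 + (6.7000/2.0)·tan(0.22)·0.25 = -2.5742
v' = 6.7000 + 0.7000·0.25 = 6.8750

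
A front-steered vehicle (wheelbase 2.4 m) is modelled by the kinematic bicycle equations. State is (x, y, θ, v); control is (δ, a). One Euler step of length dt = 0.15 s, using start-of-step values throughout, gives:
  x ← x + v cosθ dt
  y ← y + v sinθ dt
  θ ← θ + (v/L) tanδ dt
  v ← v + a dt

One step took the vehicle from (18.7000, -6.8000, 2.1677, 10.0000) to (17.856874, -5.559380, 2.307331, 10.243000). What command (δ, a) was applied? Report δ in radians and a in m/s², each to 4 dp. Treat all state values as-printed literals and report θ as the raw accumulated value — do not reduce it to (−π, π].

a = (v'−v)/dt = (0.243000)/0.15 = 1.6200
Δθ = θ'−θ = 0.139631;  (v·dt/L) = 10.0000·0.15/2.4 = 0.625000
tan δ = Δθ·L/(v·dt) = 0.223410  →  δ = 0.2198

δ = 0.2198, a = 1.6200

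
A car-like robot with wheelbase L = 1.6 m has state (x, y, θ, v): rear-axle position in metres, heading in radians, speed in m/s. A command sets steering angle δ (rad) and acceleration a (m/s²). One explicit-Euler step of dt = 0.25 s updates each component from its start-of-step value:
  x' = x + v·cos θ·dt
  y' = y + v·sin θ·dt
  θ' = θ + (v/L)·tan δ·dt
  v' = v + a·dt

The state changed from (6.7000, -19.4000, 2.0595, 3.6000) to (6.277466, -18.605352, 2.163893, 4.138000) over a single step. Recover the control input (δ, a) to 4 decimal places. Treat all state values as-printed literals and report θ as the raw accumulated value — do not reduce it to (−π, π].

δ = 0.1835, a = 2.1520

a = (v'−v)/dt = (0.538000)/0.25 = 2.1520
Δθ = θ'−θ = 0.104393;  (v·dt/L) = 3.6000·0.25/1.6 = 0.562500
tan δ = Δθ·L/(v·dt) = 0.185588  →  δ = 0.1835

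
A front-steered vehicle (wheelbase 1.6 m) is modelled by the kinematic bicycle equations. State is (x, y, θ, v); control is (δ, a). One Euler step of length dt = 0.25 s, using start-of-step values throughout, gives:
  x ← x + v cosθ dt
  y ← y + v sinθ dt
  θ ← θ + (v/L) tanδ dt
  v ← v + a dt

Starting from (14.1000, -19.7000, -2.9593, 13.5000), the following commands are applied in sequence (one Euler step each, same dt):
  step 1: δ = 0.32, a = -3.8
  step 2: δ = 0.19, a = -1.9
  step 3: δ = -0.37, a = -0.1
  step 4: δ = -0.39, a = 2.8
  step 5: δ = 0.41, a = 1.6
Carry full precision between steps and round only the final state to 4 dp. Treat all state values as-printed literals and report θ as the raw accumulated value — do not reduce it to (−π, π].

(2.1626, -26.3394, -2.5230, 13.1500)

after step 1 (δ=0.32, a=-3.8): (10.780922, -20.311836, -2.260275, 12.550000)
after step 2 (δ=0.19, a=-1.9): (8.785047, -22.732660, -1.883148, 12.075000)
after step 3 (δ=-0.37, a=-0.1): (7.857392, -25.605343, -2.614937, 12.050000)
after step 4 (δ=-0.39, a=2.8): (5.253107, -27.119561, -3.388876, 12.750000)
after step 5 (δ=0.41, a=1.6): (2.162568, -26.339353, -2.523009, 13.150000)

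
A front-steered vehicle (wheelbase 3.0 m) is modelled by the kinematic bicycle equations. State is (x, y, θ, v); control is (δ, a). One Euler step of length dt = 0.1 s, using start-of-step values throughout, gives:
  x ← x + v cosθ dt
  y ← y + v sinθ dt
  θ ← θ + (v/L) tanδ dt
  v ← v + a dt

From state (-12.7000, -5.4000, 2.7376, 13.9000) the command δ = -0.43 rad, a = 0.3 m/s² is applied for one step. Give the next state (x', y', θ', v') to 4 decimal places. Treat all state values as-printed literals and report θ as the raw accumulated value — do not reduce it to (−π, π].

(-13.9781, -4.8536, 2.5251, 13.9300)

x' = -12.7000 + 13.9000·cos(2.7376)·0.1 = -13.9781
y' = -5.4000 + 13.9000·sin(2.7376)·0.1 = -4.8536
θ' = 2.7376 + (13.9000/3.0)·tan(-0.43)·0.1 = 2.5251
v' = 13.9000 + 0.3000·0.1 = 13.9300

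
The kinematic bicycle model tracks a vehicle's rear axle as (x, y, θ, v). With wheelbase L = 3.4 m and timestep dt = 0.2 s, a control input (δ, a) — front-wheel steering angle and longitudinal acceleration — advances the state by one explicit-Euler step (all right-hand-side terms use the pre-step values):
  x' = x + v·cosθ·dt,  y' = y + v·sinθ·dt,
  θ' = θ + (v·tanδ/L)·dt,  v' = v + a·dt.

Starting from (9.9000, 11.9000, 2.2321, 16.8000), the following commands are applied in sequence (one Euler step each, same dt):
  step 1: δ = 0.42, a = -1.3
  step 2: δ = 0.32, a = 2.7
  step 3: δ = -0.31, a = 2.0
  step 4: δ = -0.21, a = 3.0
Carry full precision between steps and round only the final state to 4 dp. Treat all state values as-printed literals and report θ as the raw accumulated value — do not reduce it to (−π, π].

after step 1 (δ=0.42, a=-1.3): (7.836469, 14.551686, 2.673419, 16.540000)
after step 2 (δ=0.32, a=2.7): (4.884430, 16.044446, 2.995841, 17.080000)
after step 3 (δ=-0.31, a=2.0): (1.504650, 16.540572, 2.674006, 17.480000)
after step 4 (δ=-0.21, a=3.0): (-1.616085, 18.116335, 2.454846, 18.080000)

(-1.6161, 18.1163, 2.4548, 18.0800)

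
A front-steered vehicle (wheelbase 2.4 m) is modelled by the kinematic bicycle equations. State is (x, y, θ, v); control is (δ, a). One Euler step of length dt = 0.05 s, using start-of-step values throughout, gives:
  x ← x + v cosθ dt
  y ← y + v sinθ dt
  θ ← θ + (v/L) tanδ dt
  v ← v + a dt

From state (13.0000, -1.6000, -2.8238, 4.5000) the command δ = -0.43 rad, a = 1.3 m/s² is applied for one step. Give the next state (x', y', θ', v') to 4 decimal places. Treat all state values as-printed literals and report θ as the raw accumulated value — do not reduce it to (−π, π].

x' = 13.0000 + 4.5000·cos(-2.8238)·0.05 = 12.7863
y' = -1.6000 + 4.5000·sin(-2.8238)·0.05 = -1.6703
θ' = -2.8238 + (4.5000/2.4)·tan(-0.43)·0.05 = -2.8668
v' = 4.5000 + 1.3000·0.05 = 4.5650

(12.7863, -1.6703, -2.8668, 4.5650)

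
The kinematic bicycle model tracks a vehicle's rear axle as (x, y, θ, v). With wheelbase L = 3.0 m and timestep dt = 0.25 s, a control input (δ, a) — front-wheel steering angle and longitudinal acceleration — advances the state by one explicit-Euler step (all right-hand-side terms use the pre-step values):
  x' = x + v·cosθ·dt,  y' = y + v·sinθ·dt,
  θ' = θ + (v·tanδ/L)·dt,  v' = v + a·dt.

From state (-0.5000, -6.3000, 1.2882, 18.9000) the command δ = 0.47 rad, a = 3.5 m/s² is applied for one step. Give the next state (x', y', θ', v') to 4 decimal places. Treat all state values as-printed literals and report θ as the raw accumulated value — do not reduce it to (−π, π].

(0.8176, -1.7624, 2.0882, 19.7750)

x' = -0.5000 + 18.9000·cos(1.2882)·0.25 = 0.8176
y' = -6.3000 + 18.9000·sin(1.2882)·0.25 = -1.7624
θ' = 1.2882 + (18.9000/3.0)·tan(0.47)·0.25 = 2.0882
v' = 18.9000 + 3.5000·0.25 = 19.7750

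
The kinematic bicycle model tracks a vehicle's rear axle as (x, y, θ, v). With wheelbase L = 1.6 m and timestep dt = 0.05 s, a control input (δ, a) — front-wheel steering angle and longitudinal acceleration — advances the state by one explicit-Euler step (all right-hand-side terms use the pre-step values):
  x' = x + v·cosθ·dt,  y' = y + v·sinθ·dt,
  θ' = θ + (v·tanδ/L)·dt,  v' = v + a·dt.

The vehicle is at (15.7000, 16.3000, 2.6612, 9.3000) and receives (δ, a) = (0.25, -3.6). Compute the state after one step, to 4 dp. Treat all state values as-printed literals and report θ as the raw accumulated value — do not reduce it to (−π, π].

x' = 15.7000 + 9.3000·cos(2.6612)·0.05 = 15.2876
y' = 16.3000 + 9.3000·sin(2.6612)·0.05 = 16.5149
θ' = 2.6612 + (9.3000/1.6)·tan(0.25)·0.05 = 2.7354
v' = 9.3000 − 3.6000·0.05 = 9.1200

(15.2876, 16.5149, 2.7354, 9.1200)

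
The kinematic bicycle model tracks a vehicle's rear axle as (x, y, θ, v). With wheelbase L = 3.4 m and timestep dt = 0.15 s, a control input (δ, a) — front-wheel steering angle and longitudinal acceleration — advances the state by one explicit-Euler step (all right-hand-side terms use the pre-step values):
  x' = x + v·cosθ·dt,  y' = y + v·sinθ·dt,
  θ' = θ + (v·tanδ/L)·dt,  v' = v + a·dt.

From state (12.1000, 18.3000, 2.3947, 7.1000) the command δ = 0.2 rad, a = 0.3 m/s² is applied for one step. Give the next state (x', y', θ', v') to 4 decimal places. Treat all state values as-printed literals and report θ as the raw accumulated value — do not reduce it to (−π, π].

(11.3185, 19.0235, 2.4582, 7.1450)

x' = 12.1000 + 7.1000·cos(2.3947)·0.15 = 11.3185
y' = 18.3000 + 7.1000·sin(2.3947)·0.15 = 19.0235
θ' = 2.3947 + (7.1000/3.4)·tan(0.2)·0.15 = 2.4582
v' = 7.1000 + 0.3000·0.15 = 7.1450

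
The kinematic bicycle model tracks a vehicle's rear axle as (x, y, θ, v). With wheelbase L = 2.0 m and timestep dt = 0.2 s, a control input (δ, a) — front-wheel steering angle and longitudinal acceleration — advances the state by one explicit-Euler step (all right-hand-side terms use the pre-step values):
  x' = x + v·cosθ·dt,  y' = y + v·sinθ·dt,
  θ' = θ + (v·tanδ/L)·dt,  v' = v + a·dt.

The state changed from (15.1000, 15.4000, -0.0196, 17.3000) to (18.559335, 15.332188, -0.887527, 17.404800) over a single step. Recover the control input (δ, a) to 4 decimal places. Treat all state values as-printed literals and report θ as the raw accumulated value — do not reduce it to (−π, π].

δ = -0.4650, a = 0.5240

a = (v'−v)/dt = (0.104800)/0.2 = 0.5240
Δθ = θ'−θ = -0.867927;  (v·dt/L) = 17.3000·0.2/2.0 = 1.730000
tan δ = Δθ·L/(v·dt) = -0.501692  →  δ = -0.4650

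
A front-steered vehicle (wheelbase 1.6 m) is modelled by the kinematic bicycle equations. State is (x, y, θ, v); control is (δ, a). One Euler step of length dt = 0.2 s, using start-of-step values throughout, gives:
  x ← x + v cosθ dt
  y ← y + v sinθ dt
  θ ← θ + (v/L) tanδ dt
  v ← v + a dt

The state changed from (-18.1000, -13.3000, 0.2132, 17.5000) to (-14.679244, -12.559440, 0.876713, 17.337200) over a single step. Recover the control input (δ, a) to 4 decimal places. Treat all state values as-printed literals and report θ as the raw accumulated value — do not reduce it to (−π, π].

δ = 0.2945, a = -0.8140

a = (v'−v)/dt = (-0.162800)/0.2 = -0.8140
Δθ = θ'−θ = 0.663513;  (v·dt/L) = 17.5000·0.2/1.6 = 2.187500
tan δ = Δθ·L/(v·dt) = 0.303320  →  δ = 0.2945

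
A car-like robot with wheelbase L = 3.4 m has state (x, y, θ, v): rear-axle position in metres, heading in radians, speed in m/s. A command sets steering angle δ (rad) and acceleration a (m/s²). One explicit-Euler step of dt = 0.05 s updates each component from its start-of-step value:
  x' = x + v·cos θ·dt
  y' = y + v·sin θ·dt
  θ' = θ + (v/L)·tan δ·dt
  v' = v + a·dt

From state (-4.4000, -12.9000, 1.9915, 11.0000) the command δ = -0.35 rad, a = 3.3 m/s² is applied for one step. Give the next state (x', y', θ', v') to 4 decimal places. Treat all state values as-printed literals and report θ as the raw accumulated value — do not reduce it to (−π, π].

x' = -4.4000 + 11.0000·cos(1.9915)·0.05 = -4.6246
y' = -12.9000 + 11.0000·sin(1.9915)·0.05 = -12.3980
θ' = 1.9915 + (11.0000/3.4)·tan(-0.35)·0.05 = 1.9325
v' = 11.0000 + 3.3000·0.05 = 11.1650

(-4.6246, -12.3980, 1.9325, 11.1650)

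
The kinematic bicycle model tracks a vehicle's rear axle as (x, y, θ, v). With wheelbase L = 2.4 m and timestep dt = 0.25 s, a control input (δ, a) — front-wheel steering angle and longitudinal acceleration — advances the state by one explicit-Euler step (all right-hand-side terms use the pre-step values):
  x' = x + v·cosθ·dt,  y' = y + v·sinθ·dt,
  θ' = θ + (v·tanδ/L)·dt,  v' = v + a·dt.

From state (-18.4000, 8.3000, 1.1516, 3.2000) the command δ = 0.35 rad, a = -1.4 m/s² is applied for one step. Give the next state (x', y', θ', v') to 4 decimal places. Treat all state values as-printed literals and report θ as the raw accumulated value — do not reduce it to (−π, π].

x' = -18.4000 + 3.2000·cos(1.1516)·0.25 = -18.0744
y' = 8.3000 + 3.2000·sin(1.1516)·0.25 = 9.0307
θ' = 1.1516 + (3.2000/2.4)·tan(0.35)·0.25 = 1.2733
v' = 3.2000 − 1.4000·0.25 = 2.8500

(-18.0744, 9.0307, 1.2733, 2.8500)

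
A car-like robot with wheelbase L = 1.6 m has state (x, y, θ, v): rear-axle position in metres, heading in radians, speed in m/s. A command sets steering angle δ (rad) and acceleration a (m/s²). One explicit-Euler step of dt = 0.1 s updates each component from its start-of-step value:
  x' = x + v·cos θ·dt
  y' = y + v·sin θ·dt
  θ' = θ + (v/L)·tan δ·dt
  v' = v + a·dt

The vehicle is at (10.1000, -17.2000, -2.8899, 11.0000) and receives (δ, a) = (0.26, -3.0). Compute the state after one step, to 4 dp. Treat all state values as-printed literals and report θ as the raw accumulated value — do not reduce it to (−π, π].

x' = 10.1000 + 11.0000·cos(-2.8899)·0.1 = 9.0347
y' = -17.2000 + 11.0000·sin(-2.8899)·0.1 = -17.4739
θ' = -2.8899 + (11.0000/1.6)·tan(0.26)·0.1 = -2.7070
v' = 11.0000 − 3.0000·0.1 = 10.7000

(9.0347, -17.4739, -2.7070, 10.7000)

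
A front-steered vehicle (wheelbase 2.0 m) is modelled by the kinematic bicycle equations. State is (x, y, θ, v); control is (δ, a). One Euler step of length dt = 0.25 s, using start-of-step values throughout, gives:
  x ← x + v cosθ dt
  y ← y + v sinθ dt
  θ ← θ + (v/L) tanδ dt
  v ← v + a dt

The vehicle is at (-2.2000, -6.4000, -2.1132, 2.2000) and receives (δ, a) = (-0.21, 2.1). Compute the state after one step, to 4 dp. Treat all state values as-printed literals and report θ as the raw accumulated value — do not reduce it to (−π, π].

(-2.4839, -6.8711, -2.1718, 2.7250)

x' = -2.2000 + 2.2000·cos(-2.1132)·0.25 = -2.4839
y' = -6.4000 + 2.2000·sin(-2.1132)·0.25 = -6.8711
θ' = -2.1132 + (2.2000/2.0)·tan(-0.21)·0.25 = -2.1718
v' = 2.2000 + 2.1000·0.25 = 2.7250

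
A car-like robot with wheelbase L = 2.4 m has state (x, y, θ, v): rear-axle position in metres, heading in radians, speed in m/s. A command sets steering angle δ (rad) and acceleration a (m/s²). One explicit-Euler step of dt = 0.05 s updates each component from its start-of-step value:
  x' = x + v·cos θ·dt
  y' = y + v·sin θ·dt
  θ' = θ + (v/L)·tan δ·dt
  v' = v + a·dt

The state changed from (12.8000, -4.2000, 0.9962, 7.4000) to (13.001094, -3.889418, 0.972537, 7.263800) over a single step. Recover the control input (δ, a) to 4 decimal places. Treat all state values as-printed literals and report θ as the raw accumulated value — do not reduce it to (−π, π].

a = (v'−v)/dt = (-0.136200)/0.05 = -2.7240
Δθ = θ'−θ = -0.023663;  (v·dt/L) = 7.4000·0.05/2.4 = 0.154167
tan δ = Δθ·L/(v·dt) = -0.153490  →  δ = -0.1523

δ = -0.1523, a = -2.7240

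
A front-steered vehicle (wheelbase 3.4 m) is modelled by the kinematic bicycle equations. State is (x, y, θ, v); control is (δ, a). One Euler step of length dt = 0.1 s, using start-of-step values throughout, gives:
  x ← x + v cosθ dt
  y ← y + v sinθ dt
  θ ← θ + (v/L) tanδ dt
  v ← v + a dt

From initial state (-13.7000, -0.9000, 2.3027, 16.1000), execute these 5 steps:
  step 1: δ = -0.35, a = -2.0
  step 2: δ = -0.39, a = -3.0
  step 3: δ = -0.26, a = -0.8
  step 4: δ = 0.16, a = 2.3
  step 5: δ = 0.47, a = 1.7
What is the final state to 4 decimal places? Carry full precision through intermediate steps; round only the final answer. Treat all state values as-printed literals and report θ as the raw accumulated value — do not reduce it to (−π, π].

after step 1 (δ=-0.35, a=-2.0): (-14.775942, 0.297685, 2.129848, 15.900000)
after step 2 (δ=-0.39, a=-3.0): (-15.619251, 1.645620, 1.937620, 15.600000)
after step 3 (δ=-0.26, a=-0.8): (-16.178748, 3.101836, 1.815563, 15.520000)
after step 4 (δ=0.16, a=2.3): (-16.554843, 4.607577, 1.889228, 15.750000)
after step 5 (δ=0.47, a=1.7): (-17.047940, 6.103398, 2.124535, 15.920000)

(-17.0479, 6.1034, 2.1245, 15.9200)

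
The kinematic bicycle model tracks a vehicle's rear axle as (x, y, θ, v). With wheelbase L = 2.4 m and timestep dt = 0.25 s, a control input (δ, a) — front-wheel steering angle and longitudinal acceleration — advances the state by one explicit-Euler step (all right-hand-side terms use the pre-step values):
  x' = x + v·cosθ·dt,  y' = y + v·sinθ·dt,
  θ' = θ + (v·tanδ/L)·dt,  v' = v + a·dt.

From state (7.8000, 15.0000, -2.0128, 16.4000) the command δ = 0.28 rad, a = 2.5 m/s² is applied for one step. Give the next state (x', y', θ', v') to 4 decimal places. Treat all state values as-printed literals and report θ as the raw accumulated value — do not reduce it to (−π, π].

x' = 7.8000 + 16.4000·cos(-2.0128)·0.25 = 6.0462
y' = 15.0000 + 16.4000·sin(-2.0128)·0.25 = 11.2940
θ' = -2.0128 + (16.4000/2.4)·tan(0.28)·0.25 = -1.5216
v' = 16.4000 + 2.5000·0.25 = 17.0250

(6.0462, 11.2940, -1.5216, 17.0250)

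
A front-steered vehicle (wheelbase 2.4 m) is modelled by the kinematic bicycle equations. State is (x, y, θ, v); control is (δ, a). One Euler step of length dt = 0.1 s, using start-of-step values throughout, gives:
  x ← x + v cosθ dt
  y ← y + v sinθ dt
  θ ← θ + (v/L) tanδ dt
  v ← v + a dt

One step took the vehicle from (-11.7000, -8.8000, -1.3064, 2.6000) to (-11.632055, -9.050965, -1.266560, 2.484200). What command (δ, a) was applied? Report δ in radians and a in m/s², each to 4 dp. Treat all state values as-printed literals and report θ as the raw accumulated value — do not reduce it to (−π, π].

δ = 0.3524, a = -1.1580

a = (v'−v)/dt = (-0.115800)/0.1 = -1.1580
Δθ = θ'−θ = 0.039840;  (v·dt/L) = 2.6000·0.1/2.4 = 0.108333
tan δ = Δθ·L/(v·dt) = 0.367754  →  δ = 0.3524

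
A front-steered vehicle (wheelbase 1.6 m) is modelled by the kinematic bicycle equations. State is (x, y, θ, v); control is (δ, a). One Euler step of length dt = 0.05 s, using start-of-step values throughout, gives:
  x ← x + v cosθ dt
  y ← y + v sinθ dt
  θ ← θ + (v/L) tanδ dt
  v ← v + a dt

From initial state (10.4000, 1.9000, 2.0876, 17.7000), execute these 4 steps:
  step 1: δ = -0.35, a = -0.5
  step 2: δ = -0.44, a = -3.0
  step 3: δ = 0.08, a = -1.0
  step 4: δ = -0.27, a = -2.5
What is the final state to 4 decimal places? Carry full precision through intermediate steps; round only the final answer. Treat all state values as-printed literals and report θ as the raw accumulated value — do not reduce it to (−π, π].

(9.5548, 5.2541, 1.5184, 17.3500)

after step 1 (δ=-0.35, a=-0.5): (9.962718, 2.669422, 1.885694, 17.675000)
after step 2 (δ=-0.44, a=-3.0): (9.689004, 3.509716, 1.625661, 17.525000)
after step 3 (δ=0.08, a=-1.0): (9.640953, 4.384648, 1.669567, 17.475000)
after step 4 (δ=-0.27, a=-2.5): (9.554792, 5.254139, 1.518431, 17.350000)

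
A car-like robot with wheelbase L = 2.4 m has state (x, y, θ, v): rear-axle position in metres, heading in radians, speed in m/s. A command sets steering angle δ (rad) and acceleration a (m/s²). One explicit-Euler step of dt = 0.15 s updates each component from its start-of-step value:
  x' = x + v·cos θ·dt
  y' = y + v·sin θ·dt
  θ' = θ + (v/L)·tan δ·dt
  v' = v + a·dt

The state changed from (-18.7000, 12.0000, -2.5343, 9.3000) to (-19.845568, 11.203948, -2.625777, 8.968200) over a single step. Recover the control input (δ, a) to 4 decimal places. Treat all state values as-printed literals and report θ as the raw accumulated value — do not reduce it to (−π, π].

δ = -0.1561, a = -2.2120

a = (v'−v)/dt = (-0.331800)/0.15 = -2.2120
Δθ = θ'−θ = -0.091477;  (v·dt/L) = 9.3000·0.15/2.4 = 0.581250
tan δ = Δθ·L/(v·dt) = -0.157380  →  δ = -0.1561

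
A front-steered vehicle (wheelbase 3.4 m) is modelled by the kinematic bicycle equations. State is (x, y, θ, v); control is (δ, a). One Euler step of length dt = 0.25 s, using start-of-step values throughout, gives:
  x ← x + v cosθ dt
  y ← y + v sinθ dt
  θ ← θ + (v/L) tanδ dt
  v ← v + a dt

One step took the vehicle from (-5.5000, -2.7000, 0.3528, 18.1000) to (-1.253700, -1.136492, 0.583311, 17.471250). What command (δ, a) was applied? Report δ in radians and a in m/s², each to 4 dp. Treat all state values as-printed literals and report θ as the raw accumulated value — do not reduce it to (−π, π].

δ = 0.1715, a = -2.5150

a = (v'−v)/dt = (-0.628750)/0.25 = -2.5150
Δθ = θ'−θ = 0.230511;  (v·dt/L) = 18.1000·0.25/3.4 = 1.330882
tan δ = Δθ·L/(v·dt) = 0.173202  →  δ = 0.1715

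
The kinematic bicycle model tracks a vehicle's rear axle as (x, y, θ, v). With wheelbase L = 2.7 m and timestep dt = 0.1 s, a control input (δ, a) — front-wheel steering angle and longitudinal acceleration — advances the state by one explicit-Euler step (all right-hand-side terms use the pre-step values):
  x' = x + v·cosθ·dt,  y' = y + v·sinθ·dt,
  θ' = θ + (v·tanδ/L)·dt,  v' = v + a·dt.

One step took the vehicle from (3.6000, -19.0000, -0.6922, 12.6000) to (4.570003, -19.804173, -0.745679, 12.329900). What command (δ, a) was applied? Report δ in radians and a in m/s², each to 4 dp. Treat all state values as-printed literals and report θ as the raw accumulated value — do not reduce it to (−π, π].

δ = -0.1141, a = -2.7010

a = (v'−v)/dt = (-0.270100)/0.1 = -2.7010
Δθ = θ'−θ = -0.053479;  (v·dt/L) = 12.6000·0.1/2.7 = 0.466667
tan δ = Δθ·L/(v·dt) = -0.114598  →  δ = -0.1141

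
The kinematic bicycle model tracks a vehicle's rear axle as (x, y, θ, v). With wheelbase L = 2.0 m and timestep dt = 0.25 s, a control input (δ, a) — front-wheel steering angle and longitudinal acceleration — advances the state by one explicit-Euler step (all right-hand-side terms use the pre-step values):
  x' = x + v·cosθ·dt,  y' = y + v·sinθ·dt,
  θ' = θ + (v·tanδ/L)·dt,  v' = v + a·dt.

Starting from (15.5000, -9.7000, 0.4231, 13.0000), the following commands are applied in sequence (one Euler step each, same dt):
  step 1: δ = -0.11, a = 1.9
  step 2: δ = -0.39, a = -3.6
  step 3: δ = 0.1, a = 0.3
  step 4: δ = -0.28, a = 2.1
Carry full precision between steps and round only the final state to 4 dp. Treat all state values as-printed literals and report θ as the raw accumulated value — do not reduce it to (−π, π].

(27.5947, -9.8243, -0.7457, 13.1750)

after step 1 (δ=-0.11, a=1.9): (18.463417, -8.365586, 0.243626, 13.475000)
after step 2 (δ=-0.39, a=-3.6): (21.732687, -7.552967, -0.448745, 12.575000)
after step 3 (δ=0.1, a=0.3): (24.565181, -8.916836, -0.291032, 12.650000)
after step 4 (δ=-0.28, a=2.1): (27.594693, -9.824285, -0.745727, 13.175000)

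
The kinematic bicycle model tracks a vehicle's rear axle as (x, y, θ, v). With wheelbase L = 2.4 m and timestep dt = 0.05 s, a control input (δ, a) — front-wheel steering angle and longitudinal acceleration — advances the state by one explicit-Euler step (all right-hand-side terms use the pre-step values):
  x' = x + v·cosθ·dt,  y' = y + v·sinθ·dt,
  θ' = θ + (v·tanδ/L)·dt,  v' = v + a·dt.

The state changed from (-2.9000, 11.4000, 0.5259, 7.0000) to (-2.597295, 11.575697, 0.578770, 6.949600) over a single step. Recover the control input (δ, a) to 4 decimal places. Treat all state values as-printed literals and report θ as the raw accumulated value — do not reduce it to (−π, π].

a = (v'−v)/dt = (-0.050400)/0.05 = -1.0080
Δθ = θ'−θ = 0.052870;  (v·dt/L) = 7.0000·0.05/2.4 = 0.145833
tan δ = Δθ·L/(v·dt) = 0.362537  →  δ = 0.3478

δ = 0.3478, a = -1.0080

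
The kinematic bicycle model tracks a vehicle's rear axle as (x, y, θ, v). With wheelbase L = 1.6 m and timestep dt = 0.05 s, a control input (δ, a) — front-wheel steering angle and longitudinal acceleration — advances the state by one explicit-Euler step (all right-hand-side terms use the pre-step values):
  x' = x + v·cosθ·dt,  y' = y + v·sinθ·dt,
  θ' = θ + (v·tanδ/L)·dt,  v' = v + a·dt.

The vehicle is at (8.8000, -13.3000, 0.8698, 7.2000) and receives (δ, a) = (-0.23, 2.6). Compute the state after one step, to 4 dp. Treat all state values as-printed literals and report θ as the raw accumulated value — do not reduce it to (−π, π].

x' = 8.8000 + 7.2000·cos(0.8698)·0.05 = 9.0322
y' = -13.3000 + 7.2000·sin(0.8698)·0.05 = -13.0249
θ' = 0.8698 + (7.2000/1.6)·tan(-0.23)·0.05 = 0.8171
v' = 7.2000 + 2.6000·0.05 = 7.3300

(9.0322, -13.0249, 0.8171, 7.3300)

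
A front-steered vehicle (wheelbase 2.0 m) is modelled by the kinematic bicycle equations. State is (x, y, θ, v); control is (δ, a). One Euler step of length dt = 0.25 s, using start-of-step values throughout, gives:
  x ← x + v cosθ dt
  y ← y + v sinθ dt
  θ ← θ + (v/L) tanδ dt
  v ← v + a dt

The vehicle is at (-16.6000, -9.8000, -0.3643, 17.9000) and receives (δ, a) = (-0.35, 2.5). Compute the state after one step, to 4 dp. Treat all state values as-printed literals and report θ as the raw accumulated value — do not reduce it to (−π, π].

(-12.4187, -11.3944, -1.1811, 18.5250)

x' = -16.6000 + 17.9000·cos(-0.3643)·0.25 = -12.4187
y' = -9.8000 + 17.9000·sin(-0.3643)·0.25 = -11.3944
θ' = -0.3643 + (17.9000/2.0)·tan(-0.35)·0.25 = -1.1811
v' = 17.9000 + 2.5000·0.25 = 18.5250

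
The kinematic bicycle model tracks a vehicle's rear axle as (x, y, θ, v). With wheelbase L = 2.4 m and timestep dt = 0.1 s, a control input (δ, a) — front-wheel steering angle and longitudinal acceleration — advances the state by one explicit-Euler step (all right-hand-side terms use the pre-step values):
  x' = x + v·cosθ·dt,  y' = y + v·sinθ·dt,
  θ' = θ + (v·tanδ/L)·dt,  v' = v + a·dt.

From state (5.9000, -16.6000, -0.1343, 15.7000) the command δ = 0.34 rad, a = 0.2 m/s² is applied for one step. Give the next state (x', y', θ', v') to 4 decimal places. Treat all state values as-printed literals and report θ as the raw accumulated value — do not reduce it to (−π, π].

(7.4559, -16.8102, 0.0971, 15.7200)

x' = 5.9000 + 15.7000·cos(-0.1343)·0.1 = 7.4559
y' = -16.6000 + 15.7000·sin(-0.1343)·0.1 = -16.8102
θ' = -0.1343 + (15.7000/2.4)·tan(0.34)·0.1 = 0.0971
v' = 15.7000 + 0.2000·0.1 = 15.7200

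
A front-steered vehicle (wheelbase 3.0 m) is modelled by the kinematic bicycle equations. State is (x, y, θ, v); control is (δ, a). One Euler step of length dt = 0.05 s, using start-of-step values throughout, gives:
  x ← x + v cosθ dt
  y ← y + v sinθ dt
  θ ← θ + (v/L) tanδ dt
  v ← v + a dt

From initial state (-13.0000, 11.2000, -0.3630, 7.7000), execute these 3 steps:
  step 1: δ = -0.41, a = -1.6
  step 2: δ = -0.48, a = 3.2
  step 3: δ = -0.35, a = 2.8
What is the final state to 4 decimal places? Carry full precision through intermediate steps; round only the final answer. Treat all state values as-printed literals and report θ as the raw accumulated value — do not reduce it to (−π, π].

(-11.9479, 10.7270, -0.5322, 7.9200)

after step 1 (δ=-0.41, a=-1.6): (-12.640088, 11.063294, -0.418778, 7.620000)
after step 2 (δ=-0.48, a=3.2): (-12.292012, 10.908363, -0.484895, 7.780000)
after step 3 (δ=-0.35, a=2.8): (-11.947854, 10.727044, -0.532227, 7.920000)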